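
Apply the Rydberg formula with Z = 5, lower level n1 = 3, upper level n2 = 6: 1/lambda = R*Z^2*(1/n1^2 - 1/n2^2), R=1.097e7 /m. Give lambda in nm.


1/lambda = R * Z^2 * (1/n1^2 - 1/n2^2)
= 1.097e7 * 5^2 * (1/3^2 - 1/6^2)
= 1.097e7 * 25 * (0.111111 - 0.027778)
= 2.2854e+07 /m
lambda = 1 / 2.2854e+07
= 43.7557 nm

43.7557


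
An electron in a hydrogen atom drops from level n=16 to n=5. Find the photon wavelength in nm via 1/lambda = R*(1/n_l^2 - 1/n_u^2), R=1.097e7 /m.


1/lambda = R * (1/n_l^2 - 1/n_u^2)
= 1.097e7 * (1/5^2 - 1/16^2)
= 1.097e7 * (0.04 - 0.003906)
= 1.097e7 * 0.036094
= 3.9595e+05 /m
lambda = 1 / 3.9595e+05 = 2525.5814 nm

2525.5814


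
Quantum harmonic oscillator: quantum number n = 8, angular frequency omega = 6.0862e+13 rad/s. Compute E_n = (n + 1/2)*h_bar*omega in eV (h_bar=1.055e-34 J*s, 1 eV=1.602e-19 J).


E = (n + 1/2) * h_bar * omega
= (8 + 0.5) * 1.055e-34 * 6.0862e+13
= 8.5 * 6.4209e-21
= 5.4578e-20 J
= 0.3407 eV

0.3407


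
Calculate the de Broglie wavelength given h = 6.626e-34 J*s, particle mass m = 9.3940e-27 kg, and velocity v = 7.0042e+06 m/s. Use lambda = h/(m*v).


lambda = h / (m * v)
= 6.626e-34 / (9.3940e-27 * 7.0042e+06)
= 6.626e-34 / 6.5797e-20
= 1.0070e-14 m

1.0070e-14


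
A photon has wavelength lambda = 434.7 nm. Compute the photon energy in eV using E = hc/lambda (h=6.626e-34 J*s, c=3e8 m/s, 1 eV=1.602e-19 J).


E = hc / lambda
= (6.626e-34)(3e8) / (434.7e-9)
= 1.9878e-25 / 4.3470e-07
= 4.5728e-19 J
Converting to eV: 4.5728e-19 / 1.602e-19
= 2.8544 eV

2.8544


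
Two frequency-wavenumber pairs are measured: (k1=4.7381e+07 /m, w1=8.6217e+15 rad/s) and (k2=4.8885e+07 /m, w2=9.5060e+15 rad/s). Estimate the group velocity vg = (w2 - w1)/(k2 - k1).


vg = (w2 - w1) / (k2 - k1)
= (9.5060e+15 - 8.6217e+15) / (4.8885e+07 - 4.7381e+07)
= 8.8430e+14 / 1.5040e+06
= 5.8797e+08 m/s

5.8797e+08


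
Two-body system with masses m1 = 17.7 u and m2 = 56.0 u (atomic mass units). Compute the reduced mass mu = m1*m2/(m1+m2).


mu = m1 * m2 / (m1 + m2)
= 17.7 * 56.0 / (17.7 + 56.0)
= 991.2 / 73.7
= 13.4491 u

13.4491


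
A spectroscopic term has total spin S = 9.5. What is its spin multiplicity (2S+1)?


Spin multiplicity = 2S + 1
= 2 * 9.5 + 1
= 19.0 + 1
= 20

20


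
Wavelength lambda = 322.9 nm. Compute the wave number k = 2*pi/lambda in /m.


k = 2 * pi / lambda
= 6.2832 / (322.9e-9)
= 6.2832 / 3.2290e-07
= 1.9459e+07 /m

1.9459e+07


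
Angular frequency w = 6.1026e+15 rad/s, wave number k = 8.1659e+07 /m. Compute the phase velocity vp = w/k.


vp = w / k
= 6.1026e+15 / 8.1659e+07
= 7.4733e+07 m/s

7.4733e+07


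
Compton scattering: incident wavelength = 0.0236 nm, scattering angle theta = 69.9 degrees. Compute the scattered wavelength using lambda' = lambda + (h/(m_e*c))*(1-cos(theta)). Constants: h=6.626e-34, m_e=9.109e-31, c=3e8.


Compton wavelength: h/(m_e*c) = 2.4247e-12 m
d_lambda = 2.4247e-12 * (1 - cos(69.9 deg))
= 2.4247e-12 * 0.65634
= 1.5914e-12 m = 0.001591 nm
lambda' = 0.0236 + 0.001591
= 0.025191 nm

0.025191


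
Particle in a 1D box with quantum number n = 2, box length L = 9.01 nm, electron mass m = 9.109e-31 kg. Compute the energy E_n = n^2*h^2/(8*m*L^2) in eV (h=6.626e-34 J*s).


E = n^2 * h^2 / (8 * m * L^2)
= 2^2 * (6.626e-34)^2 / (8 * 9.109e-31 * (9.01e-9)^2)
= 4 * 4.3904e-67 / (8 * 9.109e-31 * 8.1180e-17)
= 2.9686e-21 J
= 0.0185 eV

0.0185


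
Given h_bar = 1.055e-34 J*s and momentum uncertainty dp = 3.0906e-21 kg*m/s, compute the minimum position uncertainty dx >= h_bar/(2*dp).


dx = h_bar / (2 * dp)
= 1.055e-34 / (2 * 3.0906e-21)
= 1.055e-34 / 6.1812e-21
= 1.7068e-14 m

1.7068e-14


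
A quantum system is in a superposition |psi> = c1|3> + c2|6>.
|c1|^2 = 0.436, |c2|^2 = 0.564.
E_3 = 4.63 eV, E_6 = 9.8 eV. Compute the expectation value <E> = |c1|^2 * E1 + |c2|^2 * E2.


<E> = |c1|^2 * E1 + |c2|^2 * E2
= 0.436 * 4.63 + 0.564 * 9.8
= 2.0187 + 5.5272
= 7.5459 eV

7.5459


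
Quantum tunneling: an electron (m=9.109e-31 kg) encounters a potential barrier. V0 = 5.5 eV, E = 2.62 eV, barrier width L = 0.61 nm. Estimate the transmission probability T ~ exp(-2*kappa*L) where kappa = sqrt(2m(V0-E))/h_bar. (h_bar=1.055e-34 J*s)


V0 - E = 2.88 eV = 4.6138e-19 J
kappa = sqrt(2 * m * (V0-E)) / h_bar
= sqrt(2 * 9.109e-31 * 4.6138e-19) / 1.055e-34
= 8.6901e+09 /m
2*kappa*L = 2 * 8.6901e+09 * 0.61e-9
= 10.6019
T = exp(-10.6019) = 2.486779e-05

2.486779e-05


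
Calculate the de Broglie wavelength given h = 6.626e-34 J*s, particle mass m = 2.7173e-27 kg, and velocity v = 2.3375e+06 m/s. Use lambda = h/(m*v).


lambda = h / (m * v)
= 6.626e-34 / (2.7173e-27 * 2.3375e+06)
= 6.626e-34 / 6.3517e-21
= 1.0432e-13 m

1.0432e-13


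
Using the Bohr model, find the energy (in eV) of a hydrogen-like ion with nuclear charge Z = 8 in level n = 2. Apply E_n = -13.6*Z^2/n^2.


E_n = -13.6 * Z^2 / n^2
= -13.6 * 8^2 / 2^2
= -13.6 * 64 / 4
= -217.6 eV

-217.6


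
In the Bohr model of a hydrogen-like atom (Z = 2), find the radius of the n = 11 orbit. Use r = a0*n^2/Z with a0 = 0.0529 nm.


r = a0 * n^2 / Z
= 0.0529 * 11^2 / 2
= 0.0529 * 121 / 2
= 3.2005 nm

3.2005


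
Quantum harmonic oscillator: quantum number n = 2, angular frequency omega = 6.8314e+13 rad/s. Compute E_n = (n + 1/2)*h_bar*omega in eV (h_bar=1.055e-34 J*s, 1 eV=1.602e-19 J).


E = (n + 1/2) * h_bar * omega
= (2 + 0.5) * 1.055e-34 * 6.8314e+13
= 2.5 * 7.2071e-21
= 1.8018e-20 J
= 0.1125 eV

0.1125


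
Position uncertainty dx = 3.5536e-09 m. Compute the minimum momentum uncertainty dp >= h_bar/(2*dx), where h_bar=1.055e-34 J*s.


dp = h_bar / (2 * dx)
= 1.055e-34 / (2 * 3.5536e-09)
= 1.055e-34 / 7.1072e-09
= 1.4844e-26 kg*m/s

1.4844e-26


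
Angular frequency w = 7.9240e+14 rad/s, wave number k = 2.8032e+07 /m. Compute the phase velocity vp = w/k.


vp = w / k
= 7.9240e+14 / 2.8032e+07
= 2.8268e+07 m/s

2.8268e+07


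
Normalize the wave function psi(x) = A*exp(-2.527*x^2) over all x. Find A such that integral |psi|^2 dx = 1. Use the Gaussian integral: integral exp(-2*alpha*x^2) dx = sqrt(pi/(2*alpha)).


integral |psi|^2 dx = A^2 * sqrt(pi/(2*alpha)) = 1
A^2 = sqrt(2*alpha/pi)
= sqrt(2 * 2.527 / pi)
= 1.26836
A = sqrt(1.26836)
= 1.1262

1.1262


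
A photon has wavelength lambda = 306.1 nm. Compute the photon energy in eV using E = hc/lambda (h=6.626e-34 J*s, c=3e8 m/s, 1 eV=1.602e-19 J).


E = hc / lambda
= (6.626e-34)(3e8) / (306.1e-9)
= 1.9878e-25 / 3.0610e-07
= 6.4940e-19 J
Converting to eV: 6.4940e-19 / 1.602e-19
= 4.0537 eV

4.0537


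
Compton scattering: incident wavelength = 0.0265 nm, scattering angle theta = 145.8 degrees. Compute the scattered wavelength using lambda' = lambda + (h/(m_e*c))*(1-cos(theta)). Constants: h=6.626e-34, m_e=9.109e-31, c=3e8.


Compton wavelength: h/(m_e*c) = 2.4247e-12 m
d_lambda = 2.4247e-12 * (1 - cos(145.8 deg))
= 2.4247e-12 * 1.827081
= 4.4301e-12 m = 0.00443 nm
lambda' = 0.0265 + 0.00443
= 0.03093 nm

0.03093


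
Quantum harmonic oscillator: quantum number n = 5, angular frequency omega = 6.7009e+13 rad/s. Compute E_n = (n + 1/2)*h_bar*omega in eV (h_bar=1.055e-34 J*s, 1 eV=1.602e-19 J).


E = (n + 1/2) * h_bar * omega
= (5 + 0.5) * 1.055e-34 * 6.7009e+13
= 5.5 * 7.0694e-21
= 3.8882e-20 J
= 0.2427 eV

0.2427


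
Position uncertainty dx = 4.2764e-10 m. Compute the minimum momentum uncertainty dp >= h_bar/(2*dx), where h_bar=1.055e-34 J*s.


dp = h_bar / (2 * dx)
= 1.055e-34 / (2 * 4.2764e-10)
= 1.055e-34 / 8.5528e-10
= 1.2335e-25 kg*m/s

1.2335e-25


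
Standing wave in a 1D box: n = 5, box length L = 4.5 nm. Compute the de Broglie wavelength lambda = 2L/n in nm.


lambda = 2L / n
= 2 * 4.5 / 5
= 9.0 / 5
= 1.8 nm

1.8


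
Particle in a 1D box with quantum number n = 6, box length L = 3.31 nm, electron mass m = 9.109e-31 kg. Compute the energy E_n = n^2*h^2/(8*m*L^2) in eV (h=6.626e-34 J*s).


E = n^2 * h^2 / (8 * m * L^2)
= 6^2 * (6.626e-34)^2 / (8 * 9.109e-31 * (3.31e-9)^2)
= 36 * 4.3904e-67 / (8 * 9.109e-31 * 1.0956e-17)
= 1.9797e-19 J
= 1.2357 eV

1.2357


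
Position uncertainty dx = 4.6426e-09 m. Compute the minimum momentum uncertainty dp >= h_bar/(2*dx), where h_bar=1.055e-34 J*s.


dp = h_bar / (2 * dx)
= 1.055e-34 / (2 * 4.6426e-09)
= 1.055e-34 / 9.2852e-09
= 1.1362e-26 kg*m/s

1.1362e-26


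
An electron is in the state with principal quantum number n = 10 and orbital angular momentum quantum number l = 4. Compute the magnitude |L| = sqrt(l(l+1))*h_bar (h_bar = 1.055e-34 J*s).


L = sqrt(l*(l+1)) * h_bar
= sqrt(4 * 5) * 1.055e-34
= sqrt(20) * 1.055e-34
= 4.4721 * 1.055e-34
= 4.7181e-34 J*s

4.7181e-34


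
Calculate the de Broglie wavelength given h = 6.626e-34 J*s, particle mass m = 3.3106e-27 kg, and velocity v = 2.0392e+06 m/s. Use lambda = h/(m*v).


lambda = h / (m * v)
= 6.626e-34 / (3.3106e-27 * 2.0392e+06)
= 6.626e-34 / 6.7510e-21
= 9.8149e-14 m

9.8149e-14


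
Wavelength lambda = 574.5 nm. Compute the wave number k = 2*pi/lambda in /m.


k = 2 * pi / lambda
= 6.2832 / (574.5e-9)
= 6.2832 / 5.7450e-07
= 1.0937e+07 /m

1.0937e+07


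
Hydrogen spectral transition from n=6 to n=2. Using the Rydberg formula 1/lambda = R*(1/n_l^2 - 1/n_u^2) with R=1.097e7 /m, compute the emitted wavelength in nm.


1/lambda = R * (1/n_l^2 - 1/n_u^2)
= 1.097e7 * (1/2^2 - 1/6^2)
= 1.097e7 * (0.25 - 0.027778)
= 1.097e7 * 0.222222
= 2.4378e+06 /m
lambda = 1 / 2.4378e+06 = 410.2097 nm

410.2097


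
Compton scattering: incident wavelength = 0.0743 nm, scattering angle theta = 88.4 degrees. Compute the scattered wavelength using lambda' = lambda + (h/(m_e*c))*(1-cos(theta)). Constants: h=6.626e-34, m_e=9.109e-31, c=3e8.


Compton wavelength: h/(m_e*c) = 2.4247e-12 m
d_lambda = 2.4247e-12 * (1 - cos(88.4 deg))
= 2.4247e-12 * 0.972078
= 2.3570e-12 m = 0.002357 nm
lambda' = 0.0743 + 0.002357
= 0.076657 nm

0.076657


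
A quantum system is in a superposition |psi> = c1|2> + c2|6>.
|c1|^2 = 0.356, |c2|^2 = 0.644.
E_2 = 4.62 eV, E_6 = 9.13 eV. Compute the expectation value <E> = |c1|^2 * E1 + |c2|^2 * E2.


<E> = |c1|^2 * E1 + |c2|^2 * E2
= 0.356 * 4.62 + 0.644 * 9.13
= 1.6447 + 5.8797
= 7.5244 eV

7.5244


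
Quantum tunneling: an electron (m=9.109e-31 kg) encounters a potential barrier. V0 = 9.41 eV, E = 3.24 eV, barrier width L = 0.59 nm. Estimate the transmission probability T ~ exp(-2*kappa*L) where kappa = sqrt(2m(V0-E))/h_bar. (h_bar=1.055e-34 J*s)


V0 - E = 6.17 eV = 9.8843e-19 J
kappa = sqrt(2 * m * (V0-E)) / h_bar
= sqrt(2 * 9.109e-31 * 9.8843e-19) / 1.055e-34
= 1.2720e+10 /m
2*kappa*L = 2 * 1.2720e+10 * 0.59e-9
= 15.0091
T = exp(-15.0091) = 3.031408e-07

3.031408e-07


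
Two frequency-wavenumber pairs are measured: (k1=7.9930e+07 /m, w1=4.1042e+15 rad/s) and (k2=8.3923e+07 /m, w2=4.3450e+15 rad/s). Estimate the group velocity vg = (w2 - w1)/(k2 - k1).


vg = (w2 - w1) / (k2 - k1)
= (4.3450e+15 - 4.1042e+15) / (8.3923e+07 - 7.9930e+07)
= 2.4080e+14 / 3.9930e+06
= 6.0306e+07 m/s

6.0306e+07


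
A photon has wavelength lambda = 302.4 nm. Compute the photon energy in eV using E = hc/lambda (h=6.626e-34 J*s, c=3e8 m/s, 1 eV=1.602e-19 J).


E = hc / lambda
= (6.626e-34)(3e8) / (302.4e-9)
= 1.9878e-25 / 3.0240e-07
= 6.5734e-19 J
Converting to eV: 6.5734e-19 / 1.602e-19
= 4.1033 eV

4.1033


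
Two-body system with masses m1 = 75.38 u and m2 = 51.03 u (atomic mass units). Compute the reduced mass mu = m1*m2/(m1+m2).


mu = m1 * m2 / (m1 + m2)
= 75.38 * 51.03 / (75.38 + 51.03)
= 3846.6414 / 126.41
= 30.4299 u

30.4299


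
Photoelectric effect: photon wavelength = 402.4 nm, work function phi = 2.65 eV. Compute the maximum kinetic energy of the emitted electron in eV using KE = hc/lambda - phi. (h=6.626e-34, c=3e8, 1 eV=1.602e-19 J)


E_photon = hc / lambda
= (6.626e-34)(3e8) / (402.4e-9)
= 4.9399e-19 J
= 3.0836 eV
KE = E_photon - phi
= 3.0836 - 2.65
= 0.4336 eV

0.4336


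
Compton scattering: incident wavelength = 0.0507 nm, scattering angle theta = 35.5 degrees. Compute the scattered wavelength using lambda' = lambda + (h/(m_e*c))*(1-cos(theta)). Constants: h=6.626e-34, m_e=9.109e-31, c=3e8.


Compton wavelength: h/(m_e*c) = 2.4247e-12 m
d_lambda = 2.4247e-12 * (1 - cos(35.5 deg))
= 2.4247e-12 * 0.185884
= 4.5072e-13 m = 0.000451 nm
lambda' = 0.0507 + 0.000451
= 0.051151 nm

0.051151


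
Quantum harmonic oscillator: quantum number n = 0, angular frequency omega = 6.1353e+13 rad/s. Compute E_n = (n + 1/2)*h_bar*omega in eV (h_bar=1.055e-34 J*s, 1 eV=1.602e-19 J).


E = (n + 1/2) * h_bar * omega
= (0 + 0.5) * 1.055e-34 * 6.1353e+13
= 0.5 * 6.4727e-21
= 3.2364e-21 J
= 0.0202 eV

0.0202


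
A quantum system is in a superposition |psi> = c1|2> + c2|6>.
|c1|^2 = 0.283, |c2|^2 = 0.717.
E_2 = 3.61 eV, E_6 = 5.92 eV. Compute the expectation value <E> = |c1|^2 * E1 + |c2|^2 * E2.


<E> = |c1|^2 * E1 + |c2|^2 * E2
= 0.283 * 3.61 + 0.717 * 5.92
= 1.0216 + 4.2446
= 5.2663 eV

5.2663


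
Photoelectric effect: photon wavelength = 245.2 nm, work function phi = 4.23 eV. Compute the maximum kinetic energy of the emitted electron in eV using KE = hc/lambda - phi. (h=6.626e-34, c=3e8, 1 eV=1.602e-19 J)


E_photon = hc / lambda
= (6.626e-34)(3e8) / (245.2e-9)
= 8.1069e-19 J
= 5.0605 eV
KE = E_photon - phi
= 5.0605 - 4.23
= 0.8305 eV

0.8305


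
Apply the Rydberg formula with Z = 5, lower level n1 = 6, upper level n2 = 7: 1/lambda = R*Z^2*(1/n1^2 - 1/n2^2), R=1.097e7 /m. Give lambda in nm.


1/lambda = R * Z^2 * (1/n1^2 - 1/n2^2)
= 1.097e7 * 5^2 * (1/6^2 - 1/7^2)
= 1.097e7 * 25 * (0.027778 - 0.020408)
= 2.0211e+06 /m
lambda = 1 / 2.0211e+06
= 494.776 nm

494.776


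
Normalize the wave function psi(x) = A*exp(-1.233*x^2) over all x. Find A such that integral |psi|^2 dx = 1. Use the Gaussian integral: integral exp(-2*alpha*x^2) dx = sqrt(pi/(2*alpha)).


integral |psi|^2 dx = A^2 * sqrt(pi/(2*alpha)) = 1
A^2 = sqrt(2*alpha/pi)
= sqrt(2 * 1.233 / pi)
= 0.885975
A = sqrt(0.885975)
= 0.9413

0.9413


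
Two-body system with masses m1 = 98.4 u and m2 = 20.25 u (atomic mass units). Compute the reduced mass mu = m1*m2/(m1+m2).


mu = m1 * m2 / (m1 + m2)
= 98.4 * 20.25 / (98.4 + 20.25)
= 1992.6 / 118.65
= 16.7939 u

16.7939


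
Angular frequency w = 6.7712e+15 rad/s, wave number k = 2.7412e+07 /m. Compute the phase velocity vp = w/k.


vp = w / k
= 6.7712e+15 / 2.7412e+07
= 2.4702e+08 m/s

2.4702e+08


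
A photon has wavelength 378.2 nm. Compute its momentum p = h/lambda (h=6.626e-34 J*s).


p = h / lambda
= 6.626e-34 / (378.2e-9)
= 6.626e-34 / 3.7820e-07
= 1.7520e-27 kg*m/s

1.7520e-27


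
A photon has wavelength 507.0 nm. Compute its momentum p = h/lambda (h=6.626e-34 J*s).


p = h / lambda
= 6.626e-34 / (507.0e-9)
= 6.626e-34 / 5.0700e-07
= 1.3069e-27 kg*m/s

1.3069e-27


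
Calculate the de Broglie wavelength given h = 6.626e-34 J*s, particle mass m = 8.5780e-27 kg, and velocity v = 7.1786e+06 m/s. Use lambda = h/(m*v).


lambda = h / (m * v)
= 6.626e-34 / (8.5780e-27 * 7.1786e+06)
= 6.626e-34 / 6.1578e-20
= 1.0760e-14 m

1.0760e-14


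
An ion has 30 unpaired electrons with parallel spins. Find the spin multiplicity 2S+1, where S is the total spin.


Total spin S = N * (1/2) = 30 * 0.5 = 15.0
Spin multiplicity = 2S + 1
= 2 * 15.0 + 1
= 31

31


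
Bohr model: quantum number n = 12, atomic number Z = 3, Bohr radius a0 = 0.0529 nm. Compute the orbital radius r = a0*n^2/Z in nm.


r = a0 * n^2 / Z
= 0.0529 * 12^2 / 3
= 0.0529 * 144 / 3
= 2.5392 nm

2.5392


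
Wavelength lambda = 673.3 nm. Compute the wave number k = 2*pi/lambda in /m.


k = 2 * pi / lambda
= 6.2832 / (673.3e-9)
= 6.2832 / 6.7330e-07
= 9.3319e+06 /m

9.3319e+06


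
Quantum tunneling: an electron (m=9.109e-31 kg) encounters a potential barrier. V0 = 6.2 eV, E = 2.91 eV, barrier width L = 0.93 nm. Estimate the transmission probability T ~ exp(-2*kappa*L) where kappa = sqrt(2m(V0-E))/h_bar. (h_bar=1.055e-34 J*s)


V0 - E = 3.29 eV = 5.2706e-19 J
kappa = sqrt(2 * m * (V0-E)) / h_bar
= sqrt(2 * 9.109e-31 * 5.2706e-19) / 1.055e-34
= 9.2881e+09 /m
2*kappa*L = 2 * 9.2881e+09 * 0.93e-9
= 17.2759
T = exp(-17.2759) = 3.141833e-08

3.141833e-08


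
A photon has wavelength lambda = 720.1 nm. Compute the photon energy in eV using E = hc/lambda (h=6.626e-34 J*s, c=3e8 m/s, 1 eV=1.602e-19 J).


E = hc / lambda
= (6.626e-34)(3e8) / (720.1e-9)
= 1.9878e-25 / 7.2010e-07
= 2.7604e-19 J
Converting to eV: 2.7604e-19 / 1.602e-19
= 1.7231 eV

1.7231


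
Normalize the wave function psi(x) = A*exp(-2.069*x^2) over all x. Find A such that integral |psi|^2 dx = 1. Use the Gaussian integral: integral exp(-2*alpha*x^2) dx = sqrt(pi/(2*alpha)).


integral |psi|^2 dx = A^2 * sqrt(pi/(2*alpha)) = 1
A^2 = sqrt(2*alpha/pi)
= sqrt(2 * 2.069 / pi)
= 1.147679
A = sqrt(1.147679)
= 1.0713

1.0713


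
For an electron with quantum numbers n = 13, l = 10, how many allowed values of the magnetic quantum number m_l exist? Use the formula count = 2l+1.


m_l ranges from -l to +l in integer steps
So m_l goes from -10 to +10
Count = 2l + 1 = 2*10 + 1
= 21

21


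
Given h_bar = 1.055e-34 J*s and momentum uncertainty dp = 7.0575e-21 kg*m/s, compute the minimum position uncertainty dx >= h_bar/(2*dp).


dx = h_bar / (2 * dp)
= 1.055e-34 / (2 * 7.0575e-21)
= 1.055e-34 / 1.4115e-20
= 7.4743e-15 m

7.4743e-15


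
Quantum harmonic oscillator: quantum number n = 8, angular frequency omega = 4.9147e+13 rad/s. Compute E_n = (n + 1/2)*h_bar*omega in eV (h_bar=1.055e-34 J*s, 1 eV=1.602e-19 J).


E = (n + 1/2) * h_bar * omega
= (8 + 0.5) * 1.055e-34 * 4.9147e+13
= 8.5 * 5.1850e-21
= 4.4073e-20 J
= 0.2751 eV

0.2751


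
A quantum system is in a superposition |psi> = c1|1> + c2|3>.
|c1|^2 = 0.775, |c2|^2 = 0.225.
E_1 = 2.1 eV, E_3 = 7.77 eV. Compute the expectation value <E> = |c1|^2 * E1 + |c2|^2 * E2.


<E> = |c1|^2 * E1 + |c2|^2 * E2
= 0.775 * 2.1 + 0.225 * 7.77
= 1.6275 + 1.7482
= 3.3758 eV

3.3758


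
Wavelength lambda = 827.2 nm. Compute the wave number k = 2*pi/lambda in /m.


k = 2 * pi / lambda
= 6.2832 / (827.2e-9)
= 6.2832 / 8.2720e-07
= 7.5957e+06 /m

7.5957e+06


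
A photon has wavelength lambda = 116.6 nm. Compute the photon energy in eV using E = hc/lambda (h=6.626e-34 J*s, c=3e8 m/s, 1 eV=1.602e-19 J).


E = hc / lambda
= (6.626e-34)(3e8) / (116.6e-9)
= 1.9878e-25 / 1.1660e-07
= 1.7048e-18 J
Converting to eV: 1.7048e-18 / 1.602e-19
= 10.6417 eV

10.6417


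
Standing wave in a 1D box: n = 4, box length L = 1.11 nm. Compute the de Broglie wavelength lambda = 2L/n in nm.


lambda = 2L / n
= 2 * 1.11 / 4
= 2.22 / 4
= 0.555 nm

0.555


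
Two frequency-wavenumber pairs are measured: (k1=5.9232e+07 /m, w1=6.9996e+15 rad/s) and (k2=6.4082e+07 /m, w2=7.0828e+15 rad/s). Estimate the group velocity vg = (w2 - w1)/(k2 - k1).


vg = (w2 - w1) / (k2 - k1)
= (7.0828e+15 - 6.9996e+15) / (6.4082e+07 - 5.9232e+07)
= 8.3200e+13 / 4.8500e+06
= 1.7155e+07 m/s

1.7155e+07


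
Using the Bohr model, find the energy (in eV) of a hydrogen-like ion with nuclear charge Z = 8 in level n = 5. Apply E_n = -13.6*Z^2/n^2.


E_n = -13.6 * Z^2 / n^2
= -13.6 * 8^2 / 5^2
= -13.6 * 64 / 25
= -34.816 eV

-34.816


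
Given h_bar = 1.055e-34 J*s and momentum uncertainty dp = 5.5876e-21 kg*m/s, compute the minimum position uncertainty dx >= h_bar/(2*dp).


dx = h_bar / (2 * dp)
= 1.055e-34 / (2 * 5.5876e-21)
= 1.055e-34 / 1.1175e-20
= 9.4405e-15 m

9.4405e-15


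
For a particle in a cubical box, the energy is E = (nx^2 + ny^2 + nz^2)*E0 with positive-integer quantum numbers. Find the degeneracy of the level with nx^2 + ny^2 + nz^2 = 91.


Enumerate all (nx, ny, nz) with nx^2 + ny^2 + nz^2 = 91:
(1,3,9)
(1,9,3)
(3,1,9)
(3,9,1)
(9,1,3)
(9,3,1)
Total degeneracy = 6

6


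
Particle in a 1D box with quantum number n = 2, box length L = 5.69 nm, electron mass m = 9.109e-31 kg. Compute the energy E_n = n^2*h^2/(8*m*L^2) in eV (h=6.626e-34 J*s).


E = n^2 * h^2 / (8 * m * L^2)
= 2^2 * (6.626e-34)^2 / (8 * 9.109e-31 * (5.69e-9)^2)
= 4 * 4.3904e-67 / (8 * 9.109e-31 * 3.2376e-17)
= 7.4435e-21 J
= 0.0465 eV

0.0465


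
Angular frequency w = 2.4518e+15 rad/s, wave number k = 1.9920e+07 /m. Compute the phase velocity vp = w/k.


vp = w / k
= 2.4518e+15 / 1.9920e+07
= 1.2308e+08 m/s

1.2308e+08


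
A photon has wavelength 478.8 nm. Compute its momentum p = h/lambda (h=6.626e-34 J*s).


p = h / lambda
= 6.626e-34 / (478.8e-9)
= 6.626e-34 / 4.7880e-07
= 1.3839e-27 kg*m/s

1.3839e-27


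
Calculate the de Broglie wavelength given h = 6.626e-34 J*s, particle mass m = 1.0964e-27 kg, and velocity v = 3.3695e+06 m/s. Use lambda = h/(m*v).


lambda = h / (m * v)
= 6.626e-34 / (1.0964e-27 * 3.3695e+06)
= 6.626e-34 / 3.6943e-21
= 1.7936e-13 m

1.7936e-13


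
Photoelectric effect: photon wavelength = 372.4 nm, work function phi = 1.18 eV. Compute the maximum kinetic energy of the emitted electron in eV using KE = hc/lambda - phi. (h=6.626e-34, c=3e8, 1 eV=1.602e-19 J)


E_photon = hc / lambda
= (6.626e-34)(3e8) / (372.4e-9)
= 5.3378e-19 J
= 3.332 eV
KE = E_photon - phi
= 3.332 - 1.18
= 2.152 eV

2.152


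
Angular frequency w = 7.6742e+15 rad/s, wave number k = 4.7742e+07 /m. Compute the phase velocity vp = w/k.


vp = w / k
= 7.6742e+15 / 4.7742e+07
= 1.6074e+08 m/s

1.6074e+08


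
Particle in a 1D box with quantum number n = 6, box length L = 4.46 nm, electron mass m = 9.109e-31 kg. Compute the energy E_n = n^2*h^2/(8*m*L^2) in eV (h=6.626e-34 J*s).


E = n^2 * h^2 / (8 * m * L^2)
= 6^2 * (6.626e-34)^2 / (8 * 9.109e-31 * (4.46e-9)^2)
= 36 * 4.3904e-67 / (8 * 9.109e-31 * 1.9892e-17)
= 1.0904e-19 J
= 0.6806 eV

0.6806


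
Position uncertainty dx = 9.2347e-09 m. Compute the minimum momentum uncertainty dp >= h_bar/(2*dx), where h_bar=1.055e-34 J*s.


dp = h_bar / (2 * dx)
= 1.055e-34 / (2 * 9.2347e-09)
= 1.055e-34 / 1.8469e-08
= 5.7122e-27 kg*m/s

5.7122e-27


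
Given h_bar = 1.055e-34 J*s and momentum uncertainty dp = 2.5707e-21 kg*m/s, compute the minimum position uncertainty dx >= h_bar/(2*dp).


dx = h_bar / (2 * dp)
= 1.055e-34 / (2 * 2.5707e-21)
= 1.055e-34 / 5.1414e-21
= 2.0520e-14 m

2.0520e-14


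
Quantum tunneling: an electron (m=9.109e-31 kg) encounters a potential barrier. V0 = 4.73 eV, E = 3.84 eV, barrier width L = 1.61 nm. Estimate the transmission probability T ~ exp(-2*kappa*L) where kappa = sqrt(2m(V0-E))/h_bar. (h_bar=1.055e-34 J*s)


V0 - E = 0.89 eV = 1.4258e-19 J
kappa = sqrt(2 * m * (V0-E)) / h_bar
= sqrt(2 * 9.109e-31 * 1.4258e-19) / 1.055e-34
= 4.8309e+09 /m
2*kappa*L = 2 * 4.8309e+09 * 1.61e-9
= 15.5554
T = exp(-15.5554) = 1.755471e-07

1.755471e-07


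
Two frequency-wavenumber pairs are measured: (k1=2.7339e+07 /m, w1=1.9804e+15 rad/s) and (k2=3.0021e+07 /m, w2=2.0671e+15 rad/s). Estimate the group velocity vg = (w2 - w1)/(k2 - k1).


vg = (w2 - w1) / (k2 - k1)
= (2.0671e+15 - 1.9804e+15) / (3.0021e+07 - 2.7339e+07)
= 8.6700e+13 / 2.6820e+06
= 3.2327e+07 m/s

3.2327e+07


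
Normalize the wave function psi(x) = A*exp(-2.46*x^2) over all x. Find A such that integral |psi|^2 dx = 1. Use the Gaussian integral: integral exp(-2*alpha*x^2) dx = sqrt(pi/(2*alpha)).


integral |psi|^2 dx = A^2 * sqrt(pi/(2*alpha)) = 1
A^2 = sqrt(2*alpha/pi)
= sqrt(2 * 2.46 / pi)
= 1.251433
A = sqrt(1.251433)
= 1.1187

1.1187


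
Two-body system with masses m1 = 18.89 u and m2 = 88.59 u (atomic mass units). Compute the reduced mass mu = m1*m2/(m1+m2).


mu = m1 * m2 / (m1 + m2)
= 18.89 * 88.59 / (18.89 + 88.59)
= 1673.4651 / 107.48
= 15.57 u

15.57


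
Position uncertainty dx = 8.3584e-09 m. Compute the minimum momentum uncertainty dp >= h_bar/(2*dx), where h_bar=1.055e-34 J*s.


dp = h_bar / (2 * dx)
= 1.055e-34 / (2 * 8.3584e-09)
= 1.055e-34 / 1.6717e-08
= 6.3110e-27 kg*m/s

6.3110e-27


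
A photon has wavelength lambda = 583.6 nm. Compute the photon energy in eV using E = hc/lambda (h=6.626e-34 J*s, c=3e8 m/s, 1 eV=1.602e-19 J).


E = hc / lambda
= (6.626e-34)(3e8) / (583.6e-9)
= 1.9878e-25 / 5.8360e-07
= 3.4061e-19 J
Converting to eV: 3.4061e-19 / 1.602e-19
= 2.1262 eV

2.1262


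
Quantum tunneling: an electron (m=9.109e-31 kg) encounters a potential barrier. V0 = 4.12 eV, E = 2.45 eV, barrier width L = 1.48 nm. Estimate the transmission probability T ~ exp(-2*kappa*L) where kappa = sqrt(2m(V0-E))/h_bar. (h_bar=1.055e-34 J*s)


V0 - E = 1.67 eV = 2.6753e-19 J
kappa = sqrt(2 * m * (V0-E)) / h_bar
= sqrt(2 * 9.109e-31 * 2.6753e-19) / 1.055e-34
= 6.6174e+09 /m
2*kappa*L = 2 * 6.6174e+09 * 1.48e-9
= 19.5875
T = exp(-19.5875) = 3.113546e-09

3.113546e-09


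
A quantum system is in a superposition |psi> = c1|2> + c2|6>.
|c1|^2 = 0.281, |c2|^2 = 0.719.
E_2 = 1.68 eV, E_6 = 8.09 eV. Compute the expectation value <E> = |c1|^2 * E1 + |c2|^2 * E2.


<E> = |c1|^2 * E1 + |c2|^2 * E2
= 0.281 * 1.68 + 0.719 * 8.09
= 0.4721 + 5.8167
= 6.2888 eV

6.2888


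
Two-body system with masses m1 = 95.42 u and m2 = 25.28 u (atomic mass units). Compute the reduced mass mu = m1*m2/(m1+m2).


mu = m1 * m2 / (m1 + m2)
= 95.42 * 25.28 / (95.42 + 25.28)
= 2412.2176 / 120.7
= 19.9852 u

19.9852


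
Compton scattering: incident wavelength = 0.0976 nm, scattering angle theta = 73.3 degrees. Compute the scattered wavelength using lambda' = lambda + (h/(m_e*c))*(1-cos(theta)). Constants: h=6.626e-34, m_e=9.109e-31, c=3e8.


Compton wavelength: h/(m_e*c) = 2.4247e-12 m
d_lambda = 2.4247e-12 * (1 - cos(73.3 deg))
= 2.4247e-12 * 0.712639
= 1.7279e-12 m = 0.001728 nm
lambda' = 0.0976 + 0.001728
= 0.099328 nm

0.099328


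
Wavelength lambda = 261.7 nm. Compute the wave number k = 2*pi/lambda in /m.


k = 2 * pi / lambda
= 6.2832 / (261.7e-9)
= 6.2832 / 2.6170e-07
= 2.4009e+07 /m

2.4009e+07


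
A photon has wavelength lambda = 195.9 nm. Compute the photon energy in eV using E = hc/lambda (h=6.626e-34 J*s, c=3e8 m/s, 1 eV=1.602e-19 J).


E = hc / lambda
= (6.626e-34)(3e8) / (195.9e-9)
= 1.9878e-25 / 1.9590e-07
= 1.0147e-18 J
Converting to eV: 1.0147e-18 / 1.602e-19
= 6.334 eV

6.334


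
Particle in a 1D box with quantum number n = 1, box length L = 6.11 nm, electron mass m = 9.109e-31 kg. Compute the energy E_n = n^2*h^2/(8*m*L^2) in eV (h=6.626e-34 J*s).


E = n^2 * h^2 / (8 * m * L^2)
= 1^2 * (6.626e-34)^2 / (8 * 9.109e-31 * (6.11e-9)^2)
= 1 * 4.3904e-67 / (8 * 9.109e-31 * 3.7332e-17)
= 1.6138e-21 J
= 0.0101 eV

0.0101


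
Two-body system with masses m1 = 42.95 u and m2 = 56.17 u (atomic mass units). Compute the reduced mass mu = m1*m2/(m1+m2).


mu = m1 * m2 / (m1 + m2)
= 42.95 * 56.17 / (42.95 + 56.17)
= 2412.5015 / 99.12
= 24.3392 u

24.3392


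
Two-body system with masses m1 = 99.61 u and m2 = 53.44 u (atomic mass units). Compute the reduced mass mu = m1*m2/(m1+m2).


mu = m1 * m2 / (m1 + m2)
= 99.61 * 53.44 / (99.61 + 53.44)
= 5323.1584 / 153.05
= 34.7805 u

34.7805


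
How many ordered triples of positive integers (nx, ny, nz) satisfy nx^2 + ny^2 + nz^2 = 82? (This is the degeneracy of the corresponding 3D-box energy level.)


Enumerate all (nx, ny, nz) with nx^2 + ny^2 + nz^2 = 82:
(3,3,8)
(3,8,3)
(8,3,3)
Total degeneracy = 3

3


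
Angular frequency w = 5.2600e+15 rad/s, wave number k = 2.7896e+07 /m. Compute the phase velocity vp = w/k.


vp = w / k
= 5.2600e+15 / 2.7896e+07
= 1.8856e+08 m/s

1.8856e+08


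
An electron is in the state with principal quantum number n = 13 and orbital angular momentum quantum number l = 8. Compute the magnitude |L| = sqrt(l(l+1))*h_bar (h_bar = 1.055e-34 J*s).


L = sqrt(l*(l+1)) * h_bar
= sqrt(8 * 9) * 1.055e-34
= sqrt(72) * 1.055e-34
= 8.4853 * 1.055e-34
= 8.9520e-34 J*s

8.9520e-34


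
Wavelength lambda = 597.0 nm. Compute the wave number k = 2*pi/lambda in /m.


k = 2 * pi / lambda
= 6.2832 / (597.0e-9)
= 6.2832 / 5.9700e-07
= 1.0525e+07 /m

1.0525e+07


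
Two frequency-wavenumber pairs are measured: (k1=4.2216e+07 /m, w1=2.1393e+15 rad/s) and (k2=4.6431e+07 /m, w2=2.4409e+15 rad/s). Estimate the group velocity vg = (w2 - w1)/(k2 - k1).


vg = (w2 - w1) / (k2 - k1)
= (2.4409e+15 - 2.1393e+15) / (4.6431e+07 - 4.2216e+07)
= 3.0160e+14 / 4.2150e+06
= 7.1554e+07 m/s

7.1554e+07


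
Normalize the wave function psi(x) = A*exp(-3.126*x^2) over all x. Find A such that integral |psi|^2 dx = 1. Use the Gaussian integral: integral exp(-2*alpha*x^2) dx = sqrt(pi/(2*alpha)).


integral |psi|^2 dx = A^2 * sqrt(pi/(2*alpha)) = 1
A^2 = sqrt(2*alpha/pi)
= sqrt(2 * 3.126 / pi)
= 1.4107
A = sqrt(1.4107)
= 1.1877

1.1877


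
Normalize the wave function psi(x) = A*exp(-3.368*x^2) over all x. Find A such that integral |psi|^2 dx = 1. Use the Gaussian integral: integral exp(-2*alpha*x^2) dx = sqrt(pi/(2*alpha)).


integral |psi|^2 dx = A^2 * sqrt(pi/(2*alpha)) = 1
A^2 = sqrt(2*alpha/pi)
= sqrt(2 * 3.368 / pi)
= 1.464287
A = sqrt(1.464287)
= 1.2101

1.2101


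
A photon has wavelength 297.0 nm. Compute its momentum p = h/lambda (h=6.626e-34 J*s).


p = h / lambda
= 6.626e-34 / (297.0e-9)
= 6.626e-34 / 2.9700e-07
= 2.2310e-27 kg*m/s

2.2310e-27


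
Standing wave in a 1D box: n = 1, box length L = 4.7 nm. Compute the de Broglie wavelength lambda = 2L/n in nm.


lambda = 2L / n
= 2 * 4.7 / 1
= 9.4 / 1
= 9.4 nm

9.4


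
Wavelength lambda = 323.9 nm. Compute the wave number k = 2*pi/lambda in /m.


k = 2 * pi / lambda
= 6.2832 / (323.9e-9)
= 6.2832 / 3.2390e-07
= 1.9399e+07 /m

1.9399e+07


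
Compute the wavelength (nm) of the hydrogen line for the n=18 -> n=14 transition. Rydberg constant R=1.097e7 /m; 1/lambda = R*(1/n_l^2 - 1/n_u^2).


1/lambda = R * (1/n_l^2 - 1/n_u^2)
= 1.097e7 * (1/14^2 - 1/18^2)
= 1.097e7 * (0.005102 - 0.003086)
= 1.097e7 * 0.002016
= 2.2111e+04 /m
lambda = 1 / 2.2111e+04 = 45225.6153 nm

45225.6153


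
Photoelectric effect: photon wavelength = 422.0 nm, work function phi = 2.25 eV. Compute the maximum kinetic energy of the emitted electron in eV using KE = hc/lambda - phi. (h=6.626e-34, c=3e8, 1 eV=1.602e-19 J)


E_photon = hc / lambda
= (6.626e-34)(3e8) / (422.0e-9)
= 4.7104e-19 J
= 2.9403 eV
KE = E_photon - phi
= 2.9403 - 2.25
= 0.6903 eV

0.6903


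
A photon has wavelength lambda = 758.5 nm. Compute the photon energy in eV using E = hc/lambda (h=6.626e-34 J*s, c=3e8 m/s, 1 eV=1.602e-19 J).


E = hc / lambda
= (6.626e-34)(3e8) / (758.5e-9)
= 1.9878e-25 / 7.5850e-07
= 2.6207e-19 J
Converting to eV: 2.6207e-19 / 1.602e-19
= 1.6359 eV

1.6359


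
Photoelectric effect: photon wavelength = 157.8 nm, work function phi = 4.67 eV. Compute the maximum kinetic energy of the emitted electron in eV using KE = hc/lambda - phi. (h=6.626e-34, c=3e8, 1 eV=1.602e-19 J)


E_photon = hc / lambda
= (6.626e-34)(3e8) / (157.8e-9)
= 1.2597e-18 J
= 7.8633 eV
KE = E_photon - phi
= 7.8633 - 4.67
= 3.1933 eV

3.1933


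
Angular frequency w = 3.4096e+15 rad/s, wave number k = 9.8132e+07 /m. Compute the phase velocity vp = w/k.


vp = w / k
= 3.4096e+15 / 9.8132e+07
= 3.4745e+07 m/s

3.4745e+07


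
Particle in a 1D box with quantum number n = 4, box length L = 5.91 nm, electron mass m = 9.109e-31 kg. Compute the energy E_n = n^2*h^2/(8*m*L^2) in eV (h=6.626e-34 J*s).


E = n^2 * h^2 / (8 * m * L^2)
= 4^2 * (6.626e-34)^2 / (8 * 9.109e-31 * (5.91e-9)^2)
= 16 * 4.3904e-67 / (8 * 9.109e-31 * 3.4928e-17)
= 2.7599e-20 J
= 0.1723 eV

0.1723


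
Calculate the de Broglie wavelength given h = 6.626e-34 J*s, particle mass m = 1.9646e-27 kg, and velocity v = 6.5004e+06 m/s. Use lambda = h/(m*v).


lambda = h / (m * v)
= 6.626e-34 / (1.9646e-27 * 6.5004e+06)
= 6.626e-34 / 1.2771e-20
= 5.1884e-14 m

5.1884e-14


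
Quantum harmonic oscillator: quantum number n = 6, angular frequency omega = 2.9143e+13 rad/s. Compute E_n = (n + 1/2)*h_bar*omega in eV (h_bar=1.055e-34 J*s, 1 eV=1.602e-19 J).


E = (n + 1/2) * h_bar * omega
= (6 + 0.5) * 1.055e-34 * 2.9143e+13
= 6.5 * 3.0746e-21
= 1.9985e-20 J
= 0.1247 eV

0.1247


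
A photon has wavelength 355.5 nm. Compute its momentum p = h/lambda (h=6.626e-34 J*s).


p = h / lambda
= 6.626e-34 / (355.5e-9)
= 6.626e-34 / 3.5550e-07
= 1.8639e-27 kg*m/s

1.8639e-27


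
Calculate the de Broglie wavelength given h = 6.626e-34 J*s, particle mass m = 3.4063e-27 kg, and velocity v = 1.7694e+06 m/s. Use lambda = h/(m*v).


lambda = h / (m * v)
= 6.626e-34 / (3.4063e-27 * 1.7694e+06)
= 6.626e-34 / 6.0271e-21
= 1.0994e-13 m

1.0994e-13


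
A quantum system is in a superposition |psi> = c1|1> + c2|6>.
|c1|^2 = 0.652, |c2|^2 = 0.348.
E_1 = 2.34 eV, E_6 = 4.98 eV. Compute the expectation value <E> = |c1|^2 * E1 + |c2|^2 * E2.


<E> = |c1|^2 * E1 + |c2|^2 * E2
= 0.652 * 2.34 + 0.348 * 4.98
= 1.5257 + 1.733
= 3.2587 eV

3.2587


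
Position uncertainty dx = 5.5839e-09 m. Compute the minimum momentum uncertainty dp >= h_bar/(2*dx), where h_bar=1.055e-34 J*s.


dp = h_bar / (2 * dx)
= 1.055e-34 / (2 * 5.5839e-09)
= 1.055e-34 / 1.1168e-08
= 9.4468e-27 kg*m/s

9.4468e-27


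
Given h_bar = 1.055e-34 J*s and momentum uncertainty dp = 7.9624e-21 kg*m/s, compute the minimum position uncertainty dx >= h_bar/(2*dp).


dx = h_bar / (2 * dp)
= 1.055e-34 / (2 * 7.9624e-21)
= 1.055e-34 / 1.5925e-20
= 6.6249e-15 m

6.6249e-15


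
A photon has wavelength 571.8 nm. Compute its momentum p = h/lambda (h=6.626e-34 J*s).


p = h / lambda
= 6.626e-34 / (571.8e-9)
= 6.626e-34 / 5.7180e-07
= 1.1588e-27 kg*m/s

1.1588e-27


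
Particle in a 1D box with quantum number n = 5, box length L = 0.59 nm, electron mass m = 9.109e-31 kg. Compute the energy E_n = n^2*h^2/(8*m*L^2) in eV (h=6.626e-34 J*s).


E = n^2 * h^2 / (8 * m * L^2)
= 5^2 * (6.626e-34)^2 / (8 * 9.109e-31 * (0.59e-9)^2)
= 25 * 4.3904e-67 / (8 * 9.109e-31 * 3.4810e-19)
= 4.3269e-18 J
= 27.0094 eV

27.0094


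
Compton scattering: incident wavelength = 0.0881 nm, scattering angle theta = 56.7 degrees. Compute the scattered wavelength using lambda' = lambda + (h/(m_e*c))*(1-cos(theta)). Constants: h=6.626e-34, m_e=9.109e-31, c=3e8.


Compton wavelength: h/(m_e*c) = 2.4247e-12 m
d_lambda = 2.4247e-12 * (1 - cos(56.7 deg))
= 2.4247e-12 * 0.450977
= 1.0935e-12 m = 0.001093 nm
lambda' = 0.0881 + 0.001093
= 0.089193 nm

0.089193


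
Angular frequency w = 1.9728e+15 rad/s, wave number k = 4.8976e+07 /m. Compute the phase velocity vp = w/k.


vp = w / k
= 1.9728e+15 / 4.8976e+07
= 4.0281e+07 m/s

4.0281e+07


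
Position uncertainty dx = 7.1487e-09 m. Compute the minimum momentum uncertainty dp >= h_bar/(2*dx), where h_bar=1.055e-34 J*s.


dp = h_bar / (2 * dx)
= 1.055e-34 / (2 * 7.1487e-09)
= 1.055e-34 / 1.4297e-08
= 7.3790e-27 kg*m/s

7.3790e-27


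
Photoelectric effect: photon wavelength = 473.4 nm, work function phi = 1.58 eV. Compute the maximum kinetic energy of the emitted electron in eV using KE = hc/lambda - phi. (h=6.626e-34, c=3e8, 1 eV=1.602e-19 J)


E_photon = hc / lambda
= (6.626e-34)(3e8) / (473.4e-9)
= 4.1990e-19 J
= 2.6211 eV
KE = E_photon - phi
= 2.6211 - 1.58
= 1.0411 eV

1.0411


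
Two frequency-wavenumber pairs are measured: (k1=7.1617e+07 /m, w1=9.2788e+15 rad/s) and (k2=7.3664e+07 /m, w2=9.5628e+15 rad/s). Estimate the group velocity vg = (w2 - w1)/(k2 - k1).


vg = (w2 - w1) / (k2 - k1)
= (9.5628e+15 - 9.2788e+15) / (7.3664e+07 - 7.1617e+07)
= 2.8400e+14 / 2.0470e+06
= 1.3874e+08 m/s

1.3874e+08


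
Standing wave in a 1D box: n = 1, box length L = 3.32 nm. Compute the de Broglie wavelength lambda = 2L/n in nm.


lambda = 2L / n
= 2 * 3.32 / 1
= 6.64 / 1
= 6.64 nm

6.64


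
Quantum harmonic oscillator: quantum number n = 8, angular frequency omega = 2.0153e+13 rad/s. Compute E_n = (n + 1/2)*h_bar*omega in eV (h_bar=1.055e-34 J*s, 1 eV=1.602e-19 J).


E = (n + 1/2) * h_bar * omega
= (8 + 0.5) * 1.055e-34 * 2.0153e+13
= 8.5 * 2.1261e-21
= 1.8072e-20 J
= 0.1128 eV

0.1128


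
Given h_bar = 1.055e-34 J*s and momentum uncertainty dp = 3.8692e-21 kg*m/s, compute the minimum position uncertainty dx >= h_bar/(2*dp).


dx = h_bar / (2 * dp)
= 1.055e-34 / (2 * 3.8692e-21)
= 1.055e-34 / 7.7384e-21
= 1.3633e-14 m

1.3633e-14


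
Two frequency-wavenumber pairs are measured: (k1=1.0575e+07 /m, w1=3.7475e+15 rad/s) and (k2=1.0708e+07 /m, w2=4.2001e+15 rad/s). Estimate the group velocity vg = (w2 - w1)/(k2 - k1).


vg = (w2 - w1) / (k2 - k1)
= (4.2001e+15 - 3.7475e+15) / (1.0708e+07 - 1.0575e+07)
= 4.5260e+14 / 1.3300e+05
= 3.4030e+09 m/s

3.4030e+09


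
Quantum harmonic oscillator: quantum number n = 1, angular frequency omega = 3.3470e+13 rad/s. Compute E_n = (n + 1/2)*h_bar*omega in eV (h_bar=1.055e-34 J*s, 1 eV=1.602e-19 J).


E = (n + 1/2) * h_bar * omega
= (1 + 0.5) * 1.055e-34 * 3.3470e+13
= 1.5 * 3.5311e-21
= 5.2966e-21 J
= 0.0331 eV

0.0331


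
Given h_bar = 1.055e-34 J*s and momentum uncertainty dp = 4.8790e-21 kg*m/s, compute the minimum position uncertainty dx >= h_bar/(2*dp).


dx = h_bar / (2 * dp)
= 1.055e-34 / (2 * 4.8790e-21)
= 1.055e-34 / 9.7580e-21
= 1.0812e-14 m

1.0812e-14


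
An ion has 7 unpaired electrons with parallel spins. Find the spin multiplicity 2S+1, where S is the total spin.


Total spin S = N * (1/2) = 7 * 0.5 = 3.5
Spin multiplicity = 2S + 1
= 2 * 3.5 + 1
= 8

8


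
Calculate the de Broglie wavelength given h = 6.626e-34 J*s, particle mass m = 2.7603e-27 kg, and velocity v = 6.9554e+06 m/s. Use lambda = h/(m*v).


lambda = h / (m * v)
= 6.626e-34 / (2.7603e-27 * 6.9554e+06)
= 6.626e-34 / 1.9199e-20
= 3.4512e-14 m

3.4512e-14


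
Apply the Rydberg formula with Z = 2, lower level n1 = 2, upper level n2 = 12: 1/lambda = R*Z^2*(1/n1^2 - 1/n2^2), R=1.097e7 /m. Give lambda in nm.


1/lambda = R * Z^2 * (1/n1^2 - 1/n2^2)
= 1.097e7 * 2^2 * (1/2^2 - 1/12^2)
= 1.097e7 * 4 * (0.25 - 0.006944)
= 1.0665e+07 /m
lambda = 1 / 1.0665e+07
= 93.7622 nm

93.7622


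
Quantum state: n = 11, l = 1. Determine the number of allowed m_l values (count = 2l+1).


m_l ranges from -l to +l in integer steps
So m_l goes from -1 to +1
Count = 2l + 1 = 2*1 + 1
= 3

3


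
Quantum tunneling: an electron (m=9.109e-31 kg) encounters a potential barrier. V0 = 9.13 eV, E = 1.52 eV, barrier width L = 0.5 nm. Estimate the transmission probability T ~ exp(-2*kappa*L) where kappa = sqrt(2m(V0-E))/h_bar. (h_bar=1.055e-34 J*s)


V0 - E = 7.61 eV = 1.2191e-18 J
kappa = sqrt(2 * m * (V0-E)) / h_bar
= sqrt(2 * 9.109e-31 * 1.2191e-18) / 1.055e-34
= 1.4126e+10 /m
2*kappa*L = 2 * 1.4126e+10 * 0.5e-9
= 14.1261
T = exp(-14.1261) = 7.330339e-07

7.330339e-07


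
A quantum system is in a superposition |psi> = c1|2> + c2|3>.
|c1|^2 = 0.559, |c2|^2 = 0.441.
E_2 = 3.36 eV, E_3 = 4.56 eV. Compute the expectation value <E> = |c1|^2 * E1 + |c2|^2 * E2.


<E> = |c1|^2 * E1 + |c2|^2 * E2
= 0.559 * 3.36 + 0.441 * 4.56
= 1.8782 + 2.011
= 3.8892 eV

3.8892


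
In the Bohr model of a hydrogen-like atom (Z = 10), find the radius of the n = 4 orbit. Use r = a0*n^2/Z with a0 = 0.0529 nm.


r = a0 * n^2 / Z
= 0.0529 * 4^2 / 10
= 0.0529 * 16 / 10
= 0.0846 nm

0.0846


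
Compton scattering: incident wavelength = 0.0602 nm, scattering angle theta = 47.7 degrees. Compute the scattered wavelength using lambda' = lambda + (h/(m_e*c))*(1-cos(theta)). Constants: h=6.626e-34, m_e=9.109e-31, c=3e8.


Compton wavelength: h/(m_e*c) = 2.4247e-12 m
d_lambda = 2.4247e-12 * (1 - cos(47.7 deg))
= 2.4247e-12 * 0.326987
= 7.9285e-13 m = 0.000793 nm
lambda' = 0.0602 + 0.000793
= 0.060993 nm

0.060993


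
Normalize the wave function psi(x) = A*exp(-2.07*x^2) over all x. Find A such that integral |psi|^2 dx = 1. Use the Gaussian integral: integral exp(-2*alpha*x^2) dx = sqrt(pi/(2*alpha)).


integral |psi|^2 dx = A^2 * sqrt(pi/(2*alpha)) = 1
A^2 = sqrt(2*alpha/pi)
= sqrt(2 * 2.07 / pi)
= 1.147956
A = sqrt(1.147956)
= 1.0714

1.0714


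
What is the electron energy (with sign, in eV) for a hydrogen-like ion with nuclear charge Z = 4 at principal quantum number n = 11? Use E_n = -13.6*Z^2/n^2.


E_n = -13.6 * Z^2 / n^2
= -13.6 * 4^2 / 11^2
= -13.6 * 16 / 121
= -1.7983 eV

-1.7983
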